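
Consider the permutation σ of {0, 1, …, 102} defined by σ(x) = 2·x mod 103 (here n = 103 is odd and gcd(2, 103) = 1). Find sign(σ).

+1

Orbit of 18 under x↦2x: [18, 36, 72, 41, 82, 61, 19]… (length divides ord_103(2)).
π_2 has 3 disjoint cycles with lengths [51, 51, 1] on {0,…,102}.
Σ(ℓ_i−1) = 103−3 = 100; sign = (−1)^100 = +1.
(2|103)_J = +1 (Zolotarev's lemma cross-check).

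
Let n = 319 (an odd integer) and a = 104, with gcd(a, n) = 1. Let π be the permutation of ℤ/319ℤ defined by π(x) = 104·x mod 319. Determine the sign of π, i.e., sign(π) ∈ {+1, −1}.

-1

Orbit of 291 under x↦104x: [291, 278, 202, 273, 1, 104, 289]… (length divides ord_319(104)).
Cycle type of π: 20×14 + 5×2 + 4×7 + 1; total 24 cycles.
sign(π) = (−1)^{n − #cycles} = (−1)^{319−24} = (−1)^295 = -1.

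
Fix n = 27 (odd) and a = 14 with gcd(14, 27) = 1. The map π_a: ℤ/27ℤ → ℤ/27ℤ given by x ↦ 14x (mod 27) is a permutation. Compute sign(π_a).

Start at x=26: 26 → 13 → 20 → 10 → 5 → 16 → 8 → … (one orbit).
Cycle type of π: 18 + 6 + 2 + 1; total 4 cycles.
Σ(ℓ_i−1) = 27−4 = 23; sign = (−1)^23 = -1.

-1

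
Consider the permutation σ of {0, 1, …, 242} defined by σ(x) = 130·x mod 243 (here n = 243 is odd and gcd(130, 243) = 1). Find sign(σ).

Orbit of 19 under x↦130x: [19, 40, 97, 217, 22, 187, 10]… (length divides ord_243(130)).
The orbit structure of x ↦ 130x mod 243: 11 orbits of sizes [81, 81, 27, 27, 9, 9, 3, 3, 1, 1, 1].
n − c = 243 − 11 = 232; sign = (−1)^232 = +1.
The Jacobi symbol (130|243) = +1 (Zolotarev) agrees.

+1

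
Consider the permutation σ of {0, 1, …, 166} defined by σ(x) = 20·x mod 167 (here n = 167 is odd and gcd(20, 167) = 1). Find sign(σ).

-1

Trace 166: π^k(166) = [166, 147, 101, 16, 153, 54, 78] for k=0..6.
Decompose π into cycles: lengths [166, 1] (2 cycles, including the fixed point 0).
Σ(ℓ_i−1) = 167−2 = 165; sign = (−1)^165 = -1.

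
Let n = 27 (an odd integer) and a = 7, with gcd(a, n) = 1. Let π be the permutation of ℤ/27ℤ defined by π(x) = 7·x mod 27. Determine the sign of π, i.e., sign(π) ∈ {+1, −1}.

Orbit of 10 under x↦7x: [10, 16, 4, 1, 7, 22, 19]… (length divides ord_27(7)).
Cycle lengths of π_7 on ℤ/27ℤ: [9, 9, 3, 3, 1, 1, 1]; 7 cycles in total.
n − c = 27 − 7 = 20; sign = (−1)^20 = +1.
The Jacobi symbol (7|27) = +1 (Zolotarev) agrees.

+1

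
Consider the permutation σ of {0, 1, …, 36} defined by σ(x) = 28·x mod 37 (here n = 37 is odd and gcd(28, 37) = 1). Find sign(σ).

+1

Start at x=3: 3 → 10 → 21 → 33 → 36 → 9 → 30 → … (one orbit).
Decompose π into cycles: lengths [18, 18, 1] (3 cycles, including the fixed point 0).
With 3 cycles on 37 points, sign = (−1)^{37−3} = +1.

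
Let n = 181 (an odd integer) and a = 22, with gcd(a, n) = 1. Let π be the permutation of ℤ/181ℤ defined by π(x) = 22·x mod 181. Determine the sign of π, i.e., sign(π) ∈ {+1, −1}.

-1

Trace 56: π^k(56) = [56, 146, 135, 74, 180, 159, 59] for k=0..6.
Decompose π into cycles: lengths [20, 20, 20, 20, 20, 20, 20, 20, 20, 1] (10 cycles, including the fixed point 0).
With 10 cycles on 181 points, sign = (−1)^{181−10} = -1.
The Jacobi symbol (22|181) = -1 (Zolotarev) agrees.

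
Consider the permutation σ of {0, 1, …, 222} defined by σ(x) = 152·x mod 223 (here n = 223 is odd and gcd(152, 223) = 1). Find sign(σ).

+1

Trace 63: π^k(63) = [63, 210, 31, 29, 171, 124, 116] for k=0..6.
Decompose π into cycles: lengths [111, 111, 1] (3 cycles, including the fixed point 0).
223 − 3 = 220 transpositions; sign(π) = (−1)^220 = +1.
Zolotarev: (152|223) = +1, matching the cycle-count sign.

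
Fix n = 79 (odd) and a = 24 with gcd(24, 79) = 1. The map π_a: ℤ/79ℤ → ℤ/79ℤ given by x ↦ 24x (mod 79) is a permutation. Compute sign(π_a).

Start at x=55: 55 → 56 → 1 → 24 → 23 → 78 → 55 (one orbit).
The orbit structure of x ↦ 24x mod 79: 14 orbits of sizes [6, 6, 6, 6, 6, 6, 6, 6, 6, 6, 6, 6, 6, 1].
n − c = 79 − 14 = 65; sign = (−1)^65 = -1.
The Jacobi symbol (24|79) = -1 (Zolotarev) agrees.

-1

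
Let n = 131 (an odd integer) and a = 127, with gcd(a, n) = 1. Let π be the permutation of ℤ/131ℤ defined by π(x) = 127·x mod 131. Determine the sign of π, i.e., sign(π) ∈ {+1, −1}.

Trace 105: π^k(105) = [105, 104, 108, 92, 25, 31, 7] for k=0..6.
The orbit structure of x ↦ 127x mod 131: 2 orbits of sizes [130, 1].
With 2 cycles on 131 points, sign = (−1)^{131−2} = -1.

-1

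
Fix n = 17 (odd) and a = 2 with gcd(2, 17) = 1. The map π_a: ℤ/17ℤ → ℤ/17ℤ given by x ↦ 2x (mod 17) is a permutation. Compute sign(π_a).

Start at x=13: 13 → 9 → 1 → 2 → 4 → 8 → 16 → … (one orbit).
Cycle lengths of π_2 on ℤ/17ℤ: [8, 8, 1]; 3 cycles in total.
3 cycles on 17: each ℓ→(−1)^(ℓ−1), product (−1)^14 = +1.
The Jacobi symbol (2|17) = +1 (Zolotarev) agrees.

+1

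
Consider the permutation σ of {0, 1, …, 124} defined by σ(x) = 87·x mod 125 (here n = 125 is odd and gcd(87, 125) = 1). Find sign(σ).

Trace 116: π^k(116) = [116, 92, 4, 98, 26, 12, 44] for k=0..6.
4 cycles of lengths [100, 20, 4, 1].
125 − 4 = 121 transpositions; sign(π) = (−1)^121 = -1.
Zolotarev: (87|125) = -1, matching the cycle-count sign.

-1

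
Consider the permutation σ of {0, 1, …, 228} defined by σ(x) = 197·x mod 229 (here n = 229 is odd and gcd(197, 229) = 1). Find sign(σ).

Trace 172: π^k(172) = [172, 221, 27, 52, 168, 120, 53] for k=0..6.
The orbit structure of x ↦ 197x mod 229: 4 orbits of sizes [76, 76, 76, 1].
4 cycles on 229: each ℓ→(−1)^(ℓ−1), product (−1)^225 = -1.
Via Zolotarev, sign(π_{197}) = (197|229) = -1.

-1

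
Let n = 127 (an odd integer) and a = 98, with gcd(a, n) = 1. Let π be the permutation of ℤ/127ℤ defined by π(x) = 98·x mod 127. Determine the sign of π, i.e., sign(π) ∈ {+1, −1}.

Start at x=120: 120 → 76 → 82 → 35 → 1 → 98 → 79 → … (one orbit).
Decompose π into cycles: lengths [63, 63, 1] (3 cycles, including the fixed point 0).
3 cycles on 127: each ℓ→(−1)^(ℓ−1), product (−1)^124 = +1.

+1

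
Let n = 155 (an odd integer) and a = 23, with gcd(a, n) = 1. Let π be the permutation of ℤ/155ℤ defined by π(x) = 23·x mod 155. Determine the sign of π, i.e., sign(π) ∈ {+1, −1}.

+1

Trace 109: π^k(109) = [109, 27, 1, 23, 64, 77, 66] for k=0..6.
Cycle lengths of π_23 on ℤ/155ℤ: [20, 20, 20, 20, 20, 20, 10, 10, 10, 4, 1]; 11 cycles in total.
n − c = 155 − 11 = 144; sign = (−1)^144 = +1.
Check: (23/155) = +1 by Zolotarev.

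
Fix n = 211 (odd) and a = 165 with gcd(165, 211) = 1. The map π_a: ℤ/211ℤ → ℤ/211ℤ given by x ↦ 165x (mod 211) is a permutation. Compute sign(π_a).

-1

Orbit of 51 under x↦165x: [51, 186, 95, 61, 148, 155, 44]… (length divides ord_211(165)).
Decompose π into cycles: lengths [210, 1] (2 cycles, including the fixed point 0).
n − c = 211 − 2 = 209; sign = (−1)^209 = -1.
Via Zolotarev, sign(π_{165}) = (165|211) = -1.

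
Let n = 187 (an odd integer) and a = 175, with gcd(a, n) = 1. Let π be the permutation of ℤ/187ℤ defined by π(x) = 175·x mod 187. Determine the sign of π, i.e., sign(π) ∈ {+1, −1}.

+1

Orbit of 175 under x↦175x: [175, 144, 142, 166, 65, 155, 10]… (length divides ord_187(175)).
Cycle lengths of π_175 on ℤ/187ℤ: [16, 16, 16, 16, 16, 16, 16, 16, 16, 16, 16, 2, 2, 2, 2, 2, 1]; 17 cycles in total.
Σ(ℓ_i−1) = 187−17 = 170; sign = (−1)^170 = +1.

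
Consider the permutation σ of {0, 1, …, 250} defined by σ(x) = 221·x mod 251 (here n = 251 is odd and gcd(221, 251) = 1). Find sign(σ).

+1

Orbit of 23 under x↦221x: [23, 63, 118, 225, 27, 194, 204]… (length divides ord_251(221)).
π_221 has 3 disjoint cycles with lengths [125, 125, 1] on {0,…,250}.
251 − 3 = 248 transpositions; sign(π) = (−1)^248 = +1.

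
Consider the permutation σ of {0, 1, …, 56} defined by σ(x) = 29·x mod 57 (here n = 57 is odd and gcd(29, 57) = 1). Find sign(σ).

+1

Trace 32: π^k(32) = [32, 16, 8, 4, 2, 1, 29] for k=0..6.
Cycle type of π: 18×3 + 2 + 1; total 5 cycles.
sign(π) = (−1)^{n − #cycles} = (−1)^{57−5} = (−1)^52 = +1.
(29|57)_J = +1 (Zolotarev's lemma cross-check).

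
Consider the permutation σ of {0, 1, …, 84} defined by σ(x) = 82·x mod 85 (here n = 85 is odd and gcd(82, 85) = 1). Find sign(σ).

Trace 58: π^k(58) = [58, 81, 12, 49, 23, 16, 37] for k=0..6.
7 cycles of lengths [16, 16, 16, 16, 16, 4, 1].
85 − 7 = 78 transpositions; sign(π) = (−1)^78 = +1.
Via Zolotarev, sign(π_{82}) = (82|85) = +1.

+1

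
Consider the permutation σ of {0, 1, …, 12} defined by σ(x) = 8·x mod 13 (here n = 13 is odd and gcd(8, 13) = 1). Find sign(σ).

Orbit of 1 under x↦8x: [1, 8, 12, 5]… (length divides ord_13(8)).
Decompose π into cycles: lengths [4, 4, 4, 1] (4 cycles, including the fixed point 0).
4 cycles on 13: each ℓ→(−1)^(ℓ−1), product (−1)^9 = -1.
The Jacobi symbol (8|13) = -1 (Zolotarev) agrees.

-1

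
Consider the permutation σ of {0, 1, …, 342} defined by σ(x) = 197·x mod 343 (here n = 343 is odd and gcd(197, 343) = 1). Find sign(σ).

Orbit of 197 under x↦197x: [197, 50, 246, 99, 295, 148, 1]… (length divides ord_343(197)).
Decompose π into cycles: lengths [7, 7, 7, 7, 7, 7, 7, 7, 7, 7, 7, 7, 7, 7, 7, 7, 7, 7, 7, 7, 7, 7, 7, 7, 7, 7, 7, 7, 7, 7, 7, 7, 7, 7, 7, 7, 7, 7, 7, 7, 7, 7, 1, 1, 1, 1, 1, 1, 1, 1, 1, 1, 1, 1, 1, 1, 1, 1, 1, 1, 1, 1, 1, 1, 1, 1, 1, 1, 1, 1, 1, 1, 1, 1, 1, 1, 1, 1, 1, 1, 1, 1, 1, 1, 1, 1, 1, 1, 1, 1, 1] (91 cycles, including the fixed point 0).
sign(π) = (−1)^{n − #cycles} = (−1)^{343−91} = (−1)^252 = +1.
(197|343)_J = +1 (Zolotarev's lemma cross-check).

+1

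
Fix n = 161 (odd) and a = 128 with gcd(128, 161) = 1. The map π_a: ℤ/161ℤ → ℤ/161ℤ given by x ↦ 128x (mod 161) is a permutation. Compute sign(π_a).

Orbit of 81 under x↦128x: [81, 64, 142, 144, 78, 2, 95]… (length divides ord_161(128)).
The orbit structure of x ↦ 128x mod 161: 9 orbits of sizes [33, 33, 33, 33, 11, 11, 3, 3, 1].
n − c = 161 − 9 = 152; sign = (−1)^152 = +1.
Via Zolotarev, sign(π_{128}) = (128|161) = +1.

+1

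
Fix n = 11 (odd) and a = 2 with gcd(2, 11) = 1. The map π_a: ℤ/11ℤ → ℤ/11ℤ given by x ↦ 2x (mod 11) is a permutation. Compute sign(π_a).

Start at x=8: 8 → 5 → 10 → 9 → 7 → 3 → 6 → … (one orbit).
Cycle type of π: 10 + 1; total 2 cycles.
n − c = 11 − 2 = 9; sign = (−1)^9 = -1.

-1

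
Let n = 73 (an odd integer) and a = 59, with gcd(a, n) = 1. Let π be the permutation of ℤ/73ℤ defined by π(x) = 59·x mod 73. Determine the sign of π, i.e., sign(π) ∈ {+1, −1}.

Orbit of 14 under x↦59x: [14, 23, 43, 55, 33, 49, 44]… (length divides ord_73(59)).
The orbit structure of x ↦ 59x mod 73: 2 orbits of sizes [72, 1].
2 cycles on 73: each ℓ→(−1)^(ℓ−1), product (−1)^71 = -1.
(59|73)_J = -1 (Zolotarev's lemma cross-check).

-1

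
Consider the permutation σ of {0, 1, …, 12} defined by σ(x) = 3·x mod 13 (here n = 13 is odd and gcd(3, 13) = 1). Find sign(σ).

+1

Orbit of 3 under x↦3x: [3, 9, 1]… (length divides ord_13(3)).
π_3 has 5 disjoint cycles with lengths [3, 3, 3, 3, 1] on {0,…,12}.
Σ(ℓ_i−1) = 13−5 = 8; sign = (−1)^8 = +1.
Zolotarev: (3|13) = +1, matching the cycle-count sign.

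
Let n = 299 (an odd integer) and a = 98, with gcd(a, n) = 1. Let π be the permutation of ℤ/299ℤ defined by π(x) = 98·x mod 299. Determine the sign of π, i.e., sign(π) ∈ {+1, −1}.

Orbit of 265 under x↦98x: [265, 256, 271, 246, 188, 185, 190]… (length divides ord_299(98)).
Cycle type of π: 132×2 + 12 + 11×2 + 1; total 6 cycles.
299 − 6 = 293 transpositions; sign(π) = (−1)^293 = -1.
Check: (98/299) = -1 by Zolotarev.

-1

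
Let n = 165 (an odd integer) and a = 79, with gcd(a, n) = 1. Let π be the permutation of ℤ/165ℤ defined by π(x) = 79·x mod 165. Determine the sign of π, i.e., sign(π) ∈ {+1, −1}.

-1

Trace 31: π^k(31) = [31, 139, 91, 94, 1, 79, 136] for k=0..6.
Cycle lengths of π_79 on ℤ/165ℤ: [10, 10, 10, 10, 10, 10, 10, 10, 10, 10, 10, 10, 10, 10, 10, 2, 2, 2, 2, 2, 2, 1, 1, 1]; 24 cycles in total.
165 − 24 = 141 transpositions; sign(π) = (−1)^141 = -1.
Zolotarev: (79|165) = -1, matching the cycle-count sign.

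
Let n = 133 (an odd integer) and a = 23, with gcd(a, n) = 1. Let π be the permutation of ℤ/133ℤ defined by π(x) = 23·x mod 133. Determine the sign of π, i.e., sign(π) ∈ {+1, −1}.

+1

Trace 74: π^k(74) = [74, 106, 44, 81, 1, 23, 130] for k=0..6.
π_23 has 17 disjoint cycles with lengths [9, 9, 9, 9, 9, 9, 9, 9, 9, 9, 9, 9, 9, 9, 3, 3, 1] on {0,…,132}.
17 cycles on 133: each ℓ→(−1)^(ℓ−1), product (−1)^116 = +1.
The Jacobi symbol (23|133) = +1 (Zolotarev) agrees.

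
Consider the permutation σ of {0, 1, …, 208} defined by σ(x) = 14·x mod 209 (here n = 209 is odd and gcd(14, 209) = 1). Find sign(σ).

-1

Trace 126: π^k(126) = [126, 92, 34, 58, 185, 82, 103] for k=0..6.
6 cycles of lengths [90, 90, 18, 5, 5, 1].
Σ(ℓ_i−1) = 209−6 = 203; sign = (−1)^203 = -1.
Via Zolotarev, sign(π_{14}) = (14|209) = -1.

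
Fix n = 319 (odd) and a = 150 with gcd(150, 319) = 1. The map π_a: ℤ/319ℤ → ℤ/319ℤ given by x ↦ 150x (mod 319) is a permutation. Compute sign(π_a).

-1

Start at x=149: 149 → 20 → 129 → 210 → 238 → 291 → 266 → … (one orbit).
Cycle type of π: 70×4 + 14×2 + 10 + 1; total 8 cycles.
With 8 cycles on 319 points, sign = (−1)^{319−8} = -1.
The Jacobi symbol (150|319) = -1 (Zolotarev) agrees.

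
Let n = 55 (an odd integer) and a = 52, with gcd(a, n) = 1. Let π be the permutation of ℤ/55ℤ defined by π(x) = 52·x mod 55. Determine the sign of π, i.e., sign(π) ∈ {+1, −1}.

+1

Trace 13: π^k(13) = [13, 16, 7, 34, 8, 31, 17] for k=0..6.
5 cycles of lengths [20, 20, 10, 4, 1].
55 − 5 = 50 transpositions; sign(π) = (−1)^50 = +1.
The Jacobi symbol (52|55) = +1 (Zolotarev) agrees.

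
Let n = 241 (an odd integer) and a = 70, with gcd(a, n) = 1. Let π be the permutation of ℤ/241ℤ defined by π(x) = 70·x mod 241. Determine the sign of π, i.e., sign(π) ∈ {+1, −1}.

-1

Orbit of 1 under x↦70x: [1, 70, 80, 57, 134, 222, 116]… (length divides ord_241(70)).
Decompose π into cycles: lengths [240, 1] (2 cycles, including the fixed point 0).
Σ(ℓ_i−1) = 241−2 = 239; sign = (−1)^239 = -1.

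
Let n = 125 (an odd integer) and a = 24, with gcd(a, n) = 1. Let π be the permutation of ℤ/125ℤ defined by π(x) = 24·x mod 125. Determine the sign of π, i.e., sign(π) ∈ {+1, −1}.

Trace 124: π^k(124) = [124, 101, 49, 51, 99, 1, 24] for k=0..6.
Cycle lengths of π_24 on ℤ/125ℤ: [10, 10, 10, 10, 10, 10, 10, 10, 10, 10, 2, 2, 2, 2, 2, 2, 2, 2, 2, 2, 2, 2, 1]; 23 cycles in total.
With 23 cycles on 125 points, sign = (−1)^{125−23} = +1.

+1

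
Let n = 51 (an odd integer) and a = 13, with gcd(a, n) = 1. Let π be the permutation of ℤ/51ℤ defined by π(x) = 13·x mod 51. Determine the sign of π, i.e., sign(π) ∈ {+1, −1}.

Trace 16: π^k(16) = [16, 4, 1, 13] for k=0..3.
π_13 has 15 disjoint cycles with lengths [4, 4, 4, 4, 4, 4, 4, 4, 4, 4, 4, 4, 1, 1, 1] on {0,…,50}.
51 − 15 = 36 transpositions; sign(π) = (−1)^36 = +1.

+1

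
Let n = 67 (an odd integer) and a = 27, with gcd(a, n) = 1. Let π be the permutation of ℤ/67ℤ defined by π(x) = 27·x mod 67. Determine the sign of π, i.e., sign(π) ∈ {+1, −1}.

-1

Orbit of 22 under x↦27x: [22, 58, 25, 5, 1, 27, 59]… (length divides ord_67(27)).
The orbit structure of x ↦ 27x mod 67: 4 orbits of sizes [22, 22, 22, 1].
67 − 4 = 63 transpositions; sign(π) = (−1)^63 = -1.
(27|67)_J = -1 (Zolotarev's lemma cross-check).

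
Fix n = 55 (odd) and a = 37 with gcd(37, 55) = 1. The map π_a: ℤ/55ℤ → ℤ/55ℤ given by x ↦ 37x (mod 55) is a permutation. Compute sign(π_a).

Start at x=34: 34 → 48 → 16 → 42 → 14 → 23 → 26 → … (one orbit).
π_37 has 6 disjoint cycles with lengths [20, 20, 5, 5, 4, 1] on {0,…,54}.
55 − 6 = 49 transpositions; sign(π) = (−1)^49 = -1.
The Jacobi symbol (37|55) = -1 (Zolotarev) agrees.

-1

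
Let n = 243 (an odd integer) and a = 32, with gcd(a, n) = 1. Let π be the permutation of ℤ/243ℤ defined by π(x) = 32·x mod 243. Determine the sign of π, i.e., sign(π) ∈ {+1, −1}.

-1

Start at x=115: 115 → 35 → 148 → 119 → 163 → 113 → 214 → … (one orbit).
Cycle type of π: 162 + 54 + 18 + 6 + 2 + 1; total 6 cycles.
243 − 6 = 237 transpositions; sign(π) = (−1)^237 = -1.
Check: (32/243) = -1 by Zolotarev.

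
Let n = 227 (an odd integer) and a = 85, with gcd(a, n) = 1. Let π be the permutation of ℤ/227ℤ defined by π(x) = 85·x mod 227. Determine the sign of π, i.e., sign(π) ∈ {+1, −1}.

+1

Start at x=30: 30 → 53 → 192 → 203 → 3 → 28 → 110 → … (one orbit).
Decompose π into cycles: lengths [113, 113, 1] (3 cycles, including the fixed point 0).
3 cycles on 227: each ℓ→(−1)^(ℓ−1), product (−1)^224 = +1.
(85|227)_J = +1 (Zolotarev's lemma cross-check).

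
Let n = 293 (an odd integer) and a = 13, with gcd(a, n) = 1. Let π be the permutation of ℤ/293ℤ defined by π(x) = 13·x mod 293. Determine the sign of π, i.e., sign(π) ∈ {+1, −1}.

Start at x=239: 239 → 177 → 250 → 27 → 58 → 168 → 133 → … (one orbit).
π_13 has 2 disjoint cycles with lengths [292, 1] on {0,…,292}.
With 2 cycles on 293 points, sign = (−1)^{293−2} = -1.
The Jacobi symbol (13|293) = -1 (Zolotarev) agrees.

-1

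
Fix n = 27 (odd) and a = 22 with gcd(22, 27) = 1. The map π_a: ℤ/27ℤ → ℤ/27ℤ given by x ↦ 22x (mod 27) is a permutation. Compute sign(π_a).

+1

Trace 16: π^k(16) = [16, 1, 22, 25, 10, 4, 7] for k=0..6.
π_22 has 7 disjoint cycles with lengths [9, 9, 3, 3, 1, 1, 1] on {0,…,26}.
27 − 7 = 20 transpositions; sign(π) = (−1)^20 = +1.
Zolotarev: (22|27) = +1, matching the cycle-count sign.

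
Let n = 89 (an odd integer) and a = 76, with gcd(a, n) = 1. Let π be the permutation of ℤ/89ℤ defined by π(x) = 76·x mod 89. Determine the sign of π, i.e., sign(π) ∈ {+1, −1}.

-1

Start at x=39: 39 → 27 → 5 → 24 → 44 → 51 → 49 → … (one orbit).
π_76 has 2 disjoint cycles with lengths [88, 1] on {0,…,88}.
2 cycles on 89: each ℓ→(−1)^(ℓ−1), product (−1)^87 = -1.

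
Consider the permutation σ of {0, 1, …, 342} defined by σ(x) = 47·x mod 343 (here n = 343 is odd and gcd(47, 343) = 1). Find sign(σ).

Trace 71: π^k(71) = [71, 250, 88, 20, 254, 276, 281] for k=0..6.
Decompose π into cycles: lengths [294, 42, 6, 1] (4 cycles, including the fixed point 0).
n − c = 343 − 4 = 339; sign = (−1)^339 = -1.
Via Zolotarev, sign(π_{47}) = (47|343) = -1.

-1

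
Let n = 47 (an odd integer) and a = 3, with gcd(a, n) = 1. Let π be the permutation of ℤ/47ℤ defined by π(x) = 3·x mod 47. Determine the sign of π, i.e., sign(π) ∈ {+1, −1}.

Trace 4: π^k(4) = [4, 12, 36, 14, 42, 32, 2] for k=0..6.
π_3 has 3 disjoint cycles with lengths [23, 23, 1] on {0,…,46}.
3 cycles on 47: each ℓ→(−1)^(ℓ−1), product (−1)^44 = +1.
Check: (3/47) = +1 by Zolotarev.

+1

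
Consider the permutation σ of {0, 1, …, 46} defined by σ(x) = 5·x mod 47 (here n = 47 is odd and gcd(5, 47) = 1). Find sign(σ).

-1

Start at x=33: 33 → 24 → 26 → 36 → 39 → 7 → 35 → … (one orbit).
The orbit structure of x ↦ 5x mod 47: 2 orbits of sizes [46, 1].
sign(π) = (−1)^{n − #cycles} = (−1)^{47−2} = (−1)^45 = -1.
Via Zolotarev, sign(π_{5}) = (5|47) = -1.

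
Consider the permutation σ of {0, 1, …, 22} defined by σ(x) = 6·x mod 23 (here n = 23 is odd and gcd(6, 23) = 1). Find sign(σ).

Start at x=1: 1 → 6 → 13 → 9 → 8 → 2 → 12 → … (one orbit).
Cycle type of π: 11×2 + 1; total 3 cycles.
With 3 cycles on 23 points, sign = (−1)^{23−3} = +1.

+1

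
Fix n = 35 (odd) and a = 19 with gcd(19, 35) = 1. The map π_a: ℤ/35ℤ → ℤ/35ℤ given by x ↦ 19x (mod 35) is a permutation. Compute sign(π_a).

-1

Start at x=24: 24 → 1 → 19 → 11 → 34 → 16 → 24 (one orbit).
Cycle type of π: 6×5 + 2×2 + 1; total 8 cycles.
35 − 8 = 27 transpositions; sign(π) = (−1)^27 = -1.
Check: (19/35) = -1 by Zolotarev.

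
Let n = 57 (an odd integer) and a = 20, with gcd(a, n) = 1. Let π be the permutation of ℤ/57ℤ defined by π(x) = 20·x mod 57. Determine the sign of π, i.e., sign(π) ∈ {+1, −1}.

-1

Trace 1: π^k(1) = [1, 20] for k=0..1.
The orbit structure of x ↦ 20x mod 57: 38 orbits of sizes [2, 2, 2, 2, 2, 2, 2, 2, 2, 2, 2, 2, 2, 2, 2, 2, 2, 2, 2, 1, 1, 1, 1, 1, 1, 1, 1, 1, 1, 1, 1, 1, 1, 1, 1, 1, 1, 1].
57 − 38 = 19 transpositions; sign(π) = (−1)^19 = -1.
(20|57)_J = -1 (Zolotarev's lemma cross-check).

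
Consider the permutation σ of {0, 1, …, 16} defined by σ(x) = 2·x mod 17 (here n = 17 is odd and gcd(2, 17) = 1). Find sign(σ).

Trace 1: π^k(1) = [1, 2, 4, 8, 16, 15, 13] for k=0..6.
π_2 has 3 disjoint cycles with lengths [8, 8, 1] on {0,…,16}.
Σ(ℓ_i−1) = 17−3 = 14; sign = (−1)^14 = +1.
Check: (2/17) = +1 by Zolotarev.

+1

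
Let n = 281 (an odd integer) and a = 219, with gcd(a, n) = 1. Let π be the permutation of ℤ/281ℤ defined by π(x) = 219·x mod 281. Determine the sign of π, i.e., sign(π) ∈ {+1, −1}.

+1

Start at x=241: 241 → 232 → 228 → 195 → 274 → 153 → 68 → … (one orbit).
15 cycles of lengths [20, 20, 20, 20, 20, 20, 20, 20, 20, 20, 20, 20, 20, 20, 1].
n − c = 281 − 15 = 266; sign = (−1)^266 = +1.
Zolotarev: (219|281) = +1, matching the cycle-count sign.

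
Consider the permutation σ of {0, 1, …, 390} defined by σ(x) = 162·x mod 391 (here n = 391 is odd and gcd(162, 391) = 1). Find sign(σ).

Trace 70: π^k(70) = [70, 1, 162, 47, 185, 254, 93] for k=0..6.
π_162 has 69 disjoint cycles with lengths [8, 8, 8, 8, 8, 8, 8, 8, 8, 8, 8, 8, 8, 8, 8, 8, 8, 8, 8, 8, 8, 8, 8, 8, 8, 8, 8, 8, 8, 8, 8, 8, 8, 8, 8, 8, 8, 8, 8, 8, 8, 8, 8, 8, 8, 8, 1, 1, 1, 1, 1, 1, 1, 1, 1, 1, 1, 1, 1, 1, 1, 1, 1, 1, 1, 1, 1, 1, 1] on {0,…,390}.
With 69 cycles on 391 points, sign = (−1)^{391−69} = +1.
Check: (162/391) = +1 by Zolotarev.

+1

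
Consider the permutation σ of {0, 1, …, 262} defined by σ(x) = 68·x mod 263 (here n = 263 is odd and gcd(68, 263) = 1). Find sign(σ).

+1

Orbit of 221 under x↦68x: [221, 37, 149, 138, 179, 74, 35]… (length divides ord_263(68)).
The orbit structure of x ↦ 68x mod 263: 3 orbits of sizes [131, 131, 1].
263 − 3 = 260 transpositions; sign(π) = (−1)^260 = +1.
(68|263)_J = +1 (Zolotarev's lemma cross-check).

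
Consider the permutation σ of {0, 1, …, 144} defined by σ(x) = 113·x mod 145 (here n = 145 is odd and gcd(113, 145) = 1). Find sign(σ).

+1

Trace 137: π^k(137) = [137, 111, 73, 129, 77, 1, 113] for k=0..6.
7 cycles of lengths [28, 28, 28, 28, 28, 4, 1].
Σ(ℓ_i−1) = 145−7 = 138; sign = (−1)^138 = +1.
The Jacobi symbol (113|145) = +1 (Zolotarev) agrees.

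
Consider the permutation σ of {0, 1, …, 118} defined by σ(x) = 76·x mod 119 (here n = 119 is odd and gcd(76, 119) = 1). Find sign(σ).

-1

Orbit of 64 under x↦76x: [64, 104, 50, 111, 106, 83, 1]… (length divides ord_119(76)).
Cycle type of π: 8×14 + 2×3 + 1; total 18 cycles.
18 cycles on 119: each ℓ→(−1)^(ℓ−1), product (−1)^101 = -1.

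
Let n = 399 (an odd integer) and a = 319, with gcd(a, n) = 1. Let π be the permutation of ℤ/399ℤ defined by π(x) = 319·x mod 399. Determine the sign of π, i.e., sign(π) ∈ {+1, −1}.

Orbit of 4 under x↦319x: [4, 79, 64, 67, 226, 274, 25]… (length divides ord_399(319)).
π_319 has 30 disjoint cycles with lengths [18, 18, 18, 18, 18, 18, 18, 18, 18, 18, 18, 18, 18, 18, 18, 18, 18, 18, 18, 18, 18, 3, 3, 3, 3, 3, 3, 1, 1, 1] on {0,…,398}.
sign(π) = (−1)^{n − #cycles} = (−1)^{399−30} = (−1)^369 = -1.
Via Zolotarev, sign(π_{319}) = (319|399) = -1.

-1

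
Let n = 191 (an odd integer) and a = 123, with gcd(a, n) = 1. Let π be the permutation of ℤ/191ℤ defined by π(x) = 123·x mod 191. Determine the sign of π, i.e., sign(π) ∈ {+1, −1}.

-1

Orbit of 103 under x↦123x: [103, 63, 109, 37, 158, 143, 17]… (length divides ord_191(123)).
The orbit structure of x ↦ 123x mod 191: 2 orbits of sizes [190, 1].
sign(π) = (−1)^{n − #cycles} = (−1)^{191−2} = (−1)^189 = -1.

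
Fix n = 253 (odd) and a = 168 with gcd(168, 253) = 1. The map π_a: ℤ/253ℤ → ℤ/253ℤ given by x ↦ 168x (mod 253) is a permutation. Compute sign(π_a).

Start at x=144: 144 → 157 → 64 → 126 → 169 → 56 → 47 → … (one orbit).
The orbit structure of x ↦ 168x mod 253: 6 orbits of sizes [110, 110, 22, 5, 5, 1].
With 6 cycles on 253 points, sign = (−1)^{253−6} = -1.

-1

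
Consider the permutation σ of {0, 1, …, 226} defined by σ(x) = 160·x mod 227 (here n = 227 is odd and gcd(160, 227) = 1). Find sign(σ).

Orbit of 167 under x↦160x: [167, 161, 109, 188, 116, 173, 213]… (length divides ord_227(160)).
Cycle type of π: 113×2 + 1; total 3 cycles.
sign(π) = (−1)^{n − #cycles} = (−1)^{227−3} = (−1)^224 = +1.
Zolotarev: (160|227) = +1, matching the cycle-count sign.

+1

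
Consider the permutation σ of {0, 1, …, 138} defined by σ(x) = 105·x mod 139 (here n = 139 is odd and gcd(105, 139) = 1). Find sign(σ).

-1

Trace 14: π^k(14) = [14, 80, 60, 45, 138, 34, 95] for k=0..6.
4 cycles of lengths [46, 46, 46, 1].
139 − 4 = 135 transpositions; sign(π) = (−1)^135 = -1.
(105|139)_J = -1 (Zolotarev's lemma cross-check).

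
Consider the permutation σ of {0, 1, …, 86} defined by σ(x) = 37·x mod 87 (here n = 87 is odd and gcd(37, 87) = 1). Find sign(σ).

-1

Orbit of 67 under x↦37x: [67, 43, 25, 55, 34, 40, 1]… (length divides ord_87(37)).
The orbit structure of x ↦ 37x mod 87: 6 orbits of sizes [28, 28, 28, 1, 1, 1].
With 6 cycles on 87 points, sign = (−1)^{87−6} = -1.
The Jacobi symbol (37|87) = -1 (Zolotarev) agrees.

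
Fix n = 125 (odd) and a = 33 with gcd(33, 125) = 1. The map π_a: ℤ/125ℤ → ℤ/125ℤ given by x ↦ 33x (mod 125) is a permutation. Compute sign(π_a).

Orbit of 109 under x↦33x: [109, 97, 76, 8, 14, 87, 121]… (length divides ord_125(33)).
Cycle type of π: 100 + 20 + 4 + 1; total 4 cycles.
Σ(ℓ_i−1) = 125−4 = 121; sign = (−1)^121 = -1.
Check: (33/125) = -1 by Zolotarev.

-1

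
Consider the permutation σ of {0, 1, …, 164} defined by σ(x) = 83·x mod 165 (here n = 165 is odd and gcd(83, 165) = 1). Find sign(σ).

Orbit of 17 under x↦83x: [17, 91, 128, 64, 32, 16, 8]… (length divides ord_165(83)).
The orbit structure of x ↦ 83x mod 165: 14 orbits of sizes [20, 20, 20, 20, 20, 20, 10, 10, 10, 4, 4, 4, 2, 1].
sign(π) = (−1)^{n − #cycles} = (−1)^{165−14} = (−1)^151 = -1.
(83|165)_J = -1 (Zolotarev's lemma cross-check).

-1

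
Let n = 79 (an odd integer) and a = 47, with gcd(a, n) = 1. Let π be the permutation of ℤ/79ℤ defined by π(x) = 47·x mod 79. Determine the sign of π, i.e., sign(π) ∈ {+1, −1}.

Trace 31: π^k(31) = [31, 35, 65, 53, 42, 78, 32] for k=0..6.
2 cycles of lengths [78, 1].
79 − 2 = 77 transpositions; sign(π) = (−1)^77 = -1.
Via Zolotarev, sign(π_{47}) = (47|79) = -1.

-1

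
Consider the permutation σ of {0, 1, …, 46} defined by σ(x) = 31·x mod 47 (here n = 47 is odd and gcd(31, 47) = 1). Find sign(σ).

Trace 26: π^k(26) = [26, 7, 29, 6, 45, 32, 5] for k=0..6.
Cycle lengths of π_31 on ℤ/47ℤ: [46, 1]; 2 cycles in total.
With 2 cycles on 47 points, sign = (−1)^{47−2} = -1.
The Jacobi symbol (31|47) = -1 (Zolotarev) agrees.

-1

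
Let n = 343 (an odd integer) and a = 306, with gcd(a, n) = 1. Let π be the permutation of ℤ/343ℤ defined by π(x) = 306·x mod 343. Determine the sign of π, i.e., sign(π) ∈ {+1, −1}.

Orbit of 137 under x↦306x: [137, 76, 275, 115, 204, 341, 74]… (length divides ord_343(306)).
π_306 has 4 disjoint cycles with lengths [294, 42, 6, 1] on {0,…,342}.
4 cycles on 343: each ℓ→(−1)^(ℓ−1), product (−1)^339 = -1.
The Jacobi symbol (306|343) = -1 (Zolotarev) agrees.

-1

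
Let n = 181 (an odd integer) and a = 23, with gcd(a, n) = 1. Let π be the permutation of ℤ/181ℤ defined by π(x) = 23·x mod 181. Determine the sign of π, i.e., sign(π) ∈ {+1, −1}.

Orbit of 86 under x↦23x: [86, 168, 63, 1, 23, 167, 40]… (length divides ord_181(23)).
Cycle lengths of π_23 on ℤ/181ℤ: [180, 1]; 2 cycles in total.
sign(π) = (−1)^{n − #cycles} = (−1)^{181−2} = (−1)^179 = -1.

-1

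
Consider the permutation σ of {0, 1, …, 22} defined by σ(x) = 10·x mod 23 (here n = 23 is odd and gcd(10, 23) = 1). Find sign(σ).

Start at x=2: 2 → 20 → 16 → 22 → 13 → 15 → 12 → … (one orbit).
Cycle type of π: 22 + 1; total 2 cycles.
With 2 cycles on 23 points, sign = (−1)^{23−2} = -1.

-1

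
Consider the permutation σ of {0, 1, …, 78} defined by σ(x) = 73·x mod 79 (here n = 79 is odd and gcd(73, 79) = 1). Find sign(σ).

+1

Orbit of 21 under x↦73x: [21, 32, 45, 46, 40, 76, 18]… (length divides ord_79(73)).
Decompose π into cycles: lengths [39, 39, 1] (3 cycles, including the fixed point 0).
With 3 cycles on 79 points, sign = (−1)^{79−3} = +1.
Check: (73/79) = +1 by Zolotarev.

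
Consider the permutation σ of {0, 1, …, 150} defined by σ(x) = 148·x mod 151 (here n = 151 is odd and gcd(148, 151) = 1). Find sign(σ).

Trace 81: π^k(81) = [81, 59, 125, 78, 68, 98, 8] for k=0..6.
The orbit structure of x ↦ 148x mod 151: 7 orbits of sizes [25, 25, 25, 25, 25, 25, 1].
Σ(ℓ_i−1) = 151−7 = 144; sign = (−1)^144 = +1.
(148|151)_J = +1 (Zolotarev's lemma cross-check).

+1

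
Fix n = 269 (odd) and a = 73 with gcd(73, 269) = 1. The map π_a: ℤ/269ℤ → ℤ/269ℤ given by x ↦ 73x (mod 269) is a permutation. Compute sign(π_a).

Start at x=182: 182 → 105 → 133 → 25 → 211 → 70 → 268 → … (one orbit).
Cycle type of π: 134×2 + 1; total 3 cycles.
Σ(ℓ_i−1) = 269−3 = 266; sign = (−1)^266 = +1.
(73|269)_J = +1 (Zolotarev's lemma cross-check).

+1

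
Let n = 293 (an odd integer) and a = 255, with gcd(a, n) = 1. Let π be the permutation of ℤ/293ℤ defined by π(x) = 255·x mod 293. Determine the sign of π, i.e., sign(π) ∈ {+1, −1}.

+1

Start at x=57: 57 → 178 → 268 → 71 → 232 → 267 → 109 → … (one orbit).
Cycle type of π: 146×2 + 1; total 3 cycles.
Σ(ℓ_i−1) = 293−3 = 290; sign = (−1)^290 = +1.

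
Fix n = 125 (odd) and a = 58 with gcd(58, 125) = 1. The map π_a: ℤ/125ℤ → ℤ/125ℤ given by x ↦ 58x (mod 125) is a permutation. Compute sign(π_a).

-1

Start at x=113: 113 → 54 → 7 → 31 → 48 → 34 → 97 → … (one orbit).
The orbit structure of x ↦ 58x mod 125: 4 orbits of sizes [100, 20, 4, 1].
125 − 4 = 121 transpositions; sign(π) = (−1)^121 = -1.
Zolotarev: (58|125) = -1, matching the cycle-count sign.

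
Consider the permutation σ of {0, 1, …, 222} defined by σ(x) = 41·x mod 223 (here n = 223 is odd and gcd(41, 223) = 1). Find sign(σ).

Trace 14: π^k(14) = [14, 128, 119, 196, 8, 105, 68] for k=0..6.
The orbit structure of x ↦ 41x mod 223: 7 orbits of sizes [37, 37, 37, 37, 37, 37, 1].
With 7 cycles on 223 points, sign = (−1)^{223−7} = +1.
The Jacobi symbol (41|223) = +1 (Zolotarev) agrees.

+1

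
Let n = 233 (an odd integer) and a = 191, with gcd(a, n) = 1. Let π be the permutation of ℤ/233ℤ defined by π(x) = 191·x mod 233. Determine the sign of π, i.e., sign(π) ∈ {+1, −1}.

Trace 82: π^k(82) = [82, 51, 188, 26, 73, 196, 156] for k=0..6.
Cycle type of π: 232 + 1; total 2 cycles.
233 − 2 = 231 transpositions; sign(π) = (−1)^231 = -1.

-1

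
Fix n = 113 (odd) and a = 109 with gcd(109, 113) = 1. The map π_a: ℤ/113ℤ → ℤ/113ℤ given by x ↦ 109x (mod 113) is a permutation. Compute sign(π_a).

+1

Start at x=49: 49 → 30 → 106 → 28 → 1 → 109 → 16 → 49 (one orbit).
Decompose π into cycles: lengths [7, 7, 7, 7, 7, 7, 7, 7, 7, 7, 7, 7, 7, 7, 7, 7, 1] (17 cycles, including the fixed point 0).
Σ(ℓ_i−1) = 113−17 = 96; sign = (−1)^96 = +1.
Via Zolotarev, sign(π_{109}) = (109|113) = +1.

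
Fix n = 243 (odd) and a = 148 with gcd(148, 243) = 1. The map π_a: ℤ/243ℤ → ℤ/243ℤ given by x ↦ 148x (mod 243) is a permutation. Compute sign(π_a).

Orbit of 148 under x↦148x: [148, 34, 172, 184, 16, 181, 58]… (length divides ord_243(148)).
11 cycles of lengths [81, 81, 27, 27, 9, 9, 3, 3, 1, 1, 1].
243 − 11 = 232 transpositions; sign(π) = (−1)^232 = +1.
The Jacobi symbol (148|243) = +1 (Zolotarev) agrees.

+1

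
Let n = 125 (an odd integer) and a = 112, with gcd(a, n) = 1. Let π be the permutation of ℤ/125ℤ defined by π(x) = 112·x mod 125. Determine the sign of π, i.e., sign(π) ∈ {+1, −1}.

-1

Orbit of 62 under x↦112x: [62, 69, 103, 36, 32, 84, 33]… (length divides ord_125(112)).
π_112 has 4 disjoint cycles with lengths [100, 20, 4, 1] on {0,…,124}.
4 cycles on 125: each ℓ→(−1)^(ℓ−1), product (−1)^121 = -1.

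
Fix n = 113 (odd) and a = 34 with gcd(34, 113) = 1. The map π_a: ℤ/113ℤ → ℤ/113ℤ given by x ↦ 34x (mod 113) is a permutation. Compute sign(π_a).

-1

Orbit of 7 under x↦34x: [7, 12, 69, 86, 99, 89, 88]… (length divides ord_113(34)).
Cycle lengths of π_34 on ℤ/113ℤ: [112, 1]; 2 cycles in total.
n − c = 113 − 2 = 111; sign = (−1)^111 = -1.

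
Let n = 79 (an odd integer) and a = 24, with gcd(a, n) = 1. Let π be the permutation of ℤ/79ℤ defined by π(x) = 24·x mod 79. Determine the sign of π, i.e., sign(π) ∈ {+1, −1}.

-1

Trace 55: π^k(55) = [55, 56, 1, 24, 23, 78] for k=0..5.
The orbit structure of x ↦ 24x mod 79: 14 orbits of sizes [6, 6, 6, 6, 6, 6, 6, 6, 6, 6, 6, 6, 6, 1].
n − c = 79 − 14 = 65; sign = (−1)^65 = -1.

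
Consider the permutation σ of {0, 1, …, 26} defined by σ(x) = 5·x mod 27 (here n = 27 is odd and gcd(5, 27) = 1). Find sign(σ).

-1

Orbit of 2 under x↦5x: [2, 10, 23, 7, 8, 13, 11]… (length divides ord_27(5)).
Decompose π into cycles: lengths [18, 6, 2, 1] (4 cycles, including the fixed point 0).
With 4 cycles on 27 points, sign = (−1)^{27−4} = -1.
The Jacobi symbol (5|27) = -1 (Zolotarev) agrees.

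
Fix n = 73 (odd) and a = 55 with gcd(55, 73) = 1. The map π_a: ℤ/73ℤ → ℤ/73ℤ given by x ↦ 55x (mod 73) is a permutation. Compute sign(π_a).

+1

Trace 4: π^k(4) = [4, 1, 55, 32, 8, 2, 37] for k=0..6.
Decompose π into cycles: lengths [9, 9, 9, 9, 9, 9, 9, 9, 1] (9 cycles, including the fixed point 0).
n − c = 73 − 9 = 64; sign = (−1)^64 = +1.
Check: (55/73) = +1 by Zolotarev.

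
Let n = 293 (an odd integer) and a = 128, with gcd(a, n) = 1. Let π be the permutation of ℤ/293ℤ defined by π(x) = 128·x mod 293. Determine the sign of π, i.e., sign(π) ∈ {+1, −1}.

-1

Trace 104: π^k(104) = [104, 127, 141, 175, 132, 195, 55] for k=0..6.
Cycle type of π: 292 + 1; total 2 cycles.
With 2 cycles on 293 points, sign = (−1)^{293−2} = -1.
Zolotarev: (128|293) = -1, matching the cycle-count sign.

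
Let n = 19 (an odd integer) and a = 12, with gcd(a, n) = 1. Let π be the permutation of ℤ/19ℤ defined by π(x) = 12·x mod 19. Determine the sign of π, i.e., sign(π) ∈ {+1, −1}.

Start at x=12: 12 → 11 → 18 → 7 → 8 → 1 → 12 (one orbit).
4 cycles of lengths [6, 6, 6, 1].
sign(π) = (−1)^{n − #cycles} = (−1)^{19−4} = (−1)^15 = -1.
Check: (12/19) = -1 by Zolotarev.

-1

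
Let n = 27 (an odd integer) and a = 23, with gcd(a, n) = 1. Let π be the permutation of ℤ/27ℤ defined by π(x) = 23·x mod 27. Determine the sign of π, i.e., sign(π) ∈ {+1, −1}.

-1

Trace 22: π^k(22) = [22, 20, 1, 23, 16, 17, 13] for k=0..6.
4 cycles of lengths [18, 6, 2, 1].
4 cycles on 27: each ℓ→(−1)^(ℓ−1), product (−1)^23 = -1.
Via Zolotarev, sign(π_{23}) = (23|27) = -1.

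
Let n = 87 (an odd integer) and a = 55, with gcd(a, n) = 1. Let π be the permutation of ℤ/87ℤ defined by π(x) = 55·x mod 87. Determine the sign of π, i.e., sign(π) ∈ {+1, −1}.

-1

Orbit of 43 under x↦55x: [43, 16, 10, 28, 61, 49, 85]… (length divides ord_87(55)).
π_55 has 6 disjoint cycles with lengths [28, 28, 28, 1, 1, 1] on {0,…,86}.
6 cycles on 87: each ℓ→(−1)^(ℓ−1), product (−1)^81 = -1.
Via Zolotarev, sign(π_{55}) = (55|87) = -1.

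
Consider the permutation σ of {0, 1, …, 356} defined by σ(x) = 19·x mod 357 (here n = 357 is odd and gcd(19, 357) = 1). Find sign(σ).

Start at x=169: 169 → 355 → 319 → 349 → 205 → 325 → 106 → … (one orbit).
Cycle type of π: 24×12 + 8×6 + 6×3 + 1×3; total 24 cycles.
Σ(ℓ_i−1) = 357−24 = 333; sign = (−1)^333 = -1.

-1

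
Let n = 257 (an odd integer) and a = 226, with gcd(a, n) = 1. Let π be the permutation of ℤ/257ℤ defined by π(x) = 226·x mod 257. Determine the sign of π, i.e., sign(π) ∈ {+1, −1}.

+1

Orbit of 211 under x↦226x: [211, 141, 255, 62, 134, 215, 17]… (length divides ord_257(226)).
Cycle type of π: 128×2 + 1; total 3 cycles.
sign(π) = (−1)^{n − #cycles} = (−1)^{257−3} = (−1)^254 = +1.
(226|257)_J = +1 (Zolotarev's lemma cross-check).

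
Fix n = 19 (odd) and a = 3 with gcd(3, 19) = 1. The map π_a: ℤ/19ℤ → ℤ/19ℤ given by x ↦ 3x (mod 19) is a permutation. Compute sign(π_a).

Trace 10: π^k(10) = [10, 11, 14, 4, 12, 17, 13] for k=0..6.
Decompose π into cycles: lengths [18, 1] (2 cycles, including the fixed point 0).
Σ(ℓ_i−1) = 19−2 = 17; sign = (−1)^17 = -1.
The Jacobi symbol (3|19) = -1 (Zolotarev) agrees.

-1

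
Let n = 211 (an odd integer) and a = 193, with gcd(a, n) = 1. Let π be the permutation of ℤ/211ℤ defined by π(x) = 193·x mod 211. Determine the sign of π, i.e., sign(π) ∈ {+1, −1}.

Start at x=87: 87 → 122 → 125 → 71 → 199 → 5 → 121 → … (one orbit).
7 cycles of lengths [35, 35, 35, 35, 35, 35, 1].
With 7 cycles on 211 points, sign = (−1)^{211−7} = +1.

+1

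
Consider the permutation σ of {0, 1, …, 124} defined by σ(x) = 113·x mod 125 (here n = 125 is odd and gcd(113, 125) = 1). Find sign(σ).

-1

Start at x=6: 6 → 53 → 114 → 7 → 41 → 8 → 29 → … (one orbit).
The orbit structure of x ↦ 113x mod 125: 4 orbits of sizes [100, 20, 4, 1].
4 cycles on 125: each ℓ→(−1)^(ℓ−1), product (−1)^121 = -1.
Zolotarev: (113|125) = -1, matching the cycle-count sign.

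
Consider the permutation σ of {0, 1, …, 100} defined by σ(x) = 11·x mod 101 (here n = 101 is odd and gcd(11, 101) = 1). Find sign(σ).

Start at x=94: 94 → 24 → 62 → 76 → 28 → 5 → 55 → … (one orbit).
Cycle lengths of π_11 on ℤ/101ℤ: [100, 1]; 2 cycles in total.
2 cycles on 101: each ℓ→(−1)^(ℓ−1), product (−1)^99 = -1.
Via Zolotarev, sign(π_{11}) = (11|101) = -1.

-1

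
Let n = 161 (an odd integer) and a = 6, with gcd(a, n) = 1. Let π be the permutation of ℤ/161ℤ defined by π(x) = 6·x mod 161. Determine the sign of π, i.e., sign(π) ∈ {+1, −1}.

-1

Trace 118: π^k(118) = [118, 64, 62, 50, 139, 29, 13] for k=0..6.
12 cycles of lengths [22, 22, 22, 22, 22, 22, 11, 11, 2, 2, 2, 1].
12 cycles on 161: each ℓ→(−1)^(ℓ−1), product (−1)^149 = -1.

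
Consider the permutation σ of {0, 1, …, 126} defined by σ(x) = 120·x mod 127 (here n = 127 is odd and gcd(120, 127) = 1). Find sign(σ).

+1

Orbit of 98 under x↦120x: [98, 76, 103, 41, 94, 104, 34]… (length divides ord_127(120)).
Decompose π into cycles: lengths [63, 63, 1] (3 cycles, including the fixed point 0).
3 cycles on 127: each ℓ→(−1)^(ℓ−1), product (−1)^124 = +1.
(120|127)_J = +1 (Zolotarev's lemma cross-check).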